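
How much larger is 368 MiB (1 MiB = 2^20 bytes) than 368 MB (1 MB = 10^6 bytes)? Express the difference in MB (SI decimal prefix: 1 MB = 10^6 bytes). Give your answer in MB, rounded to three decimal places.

368 MiB = 368 × 1,048,576 = 385,875,968 bytes
368 MB = 368 × 1,000,000 = 368,000,000 bytes
difference = 17,875,968 bytes
17,875,968 / 1,000,000 = 17.876 MB

17.876 MB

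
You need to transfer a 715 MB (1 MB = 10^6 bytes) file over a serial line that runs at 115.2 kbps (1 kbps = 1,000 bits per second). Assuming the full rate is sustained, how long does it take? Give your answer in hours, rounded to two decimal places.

13.79 hours

715 MB = 715,000,000 bytes = 5,720,000,000 bits
115.2 kbps = 115,200 bits/s
time = 5,720,000,000 / 115,200 = 49,652.7778 s
49,652.7778 s / 3600 = 13.79 hours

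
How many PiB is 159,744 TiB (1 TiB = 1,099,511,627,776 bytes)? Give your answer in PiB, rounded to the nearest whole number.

159,744 TiB × 1,099,511,627,776 bytes/TiB = 175,640,385,467,449,344 bytes
1 PiB = 2^50 bytes = 1,125,899,906,842,624 bytes
175,640,385,467,449,344 / 1,125,899,906,842,624 = 156 PiB

156 PiB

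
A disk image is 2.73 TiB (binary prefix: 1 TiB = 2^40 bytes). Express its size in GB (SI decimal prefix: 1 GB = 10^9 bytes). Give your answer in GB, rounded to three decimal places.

3,001.667 GB

2.73 TiB × 1,099,511,627,776 bytes/TiB = 3,001,666,743,828.48 bytes
1 GB = 10^9 bytes = 1,000,000,000 bytes
3,001,666,743,828.48 / 1,000,000,000 = 3,001.667 GB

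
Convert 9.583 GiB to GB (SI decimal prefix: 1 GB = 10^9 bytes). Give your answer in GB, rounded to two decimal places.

10.29 GB

9.583 GiB = 9.583 × 2^30 bytes = 10,289,667,899.392 bytes
1 GB = 1,000,000,000 bytes
10,289,667,899.392 / 1,000,000,000 = 10.29 GB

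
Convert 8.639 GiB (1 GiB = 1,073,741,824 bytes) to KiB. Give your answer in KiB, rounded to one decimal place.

8.639 GiB = 8.639 × 2^30 bytes = 9,276,055,617.536 bytes
1 KiB = 2^10 bytes = 1,024 bytes
9,276,055,617.536 / 1,024 = 9,058,648.1 KiB

9,058,648.1 KiB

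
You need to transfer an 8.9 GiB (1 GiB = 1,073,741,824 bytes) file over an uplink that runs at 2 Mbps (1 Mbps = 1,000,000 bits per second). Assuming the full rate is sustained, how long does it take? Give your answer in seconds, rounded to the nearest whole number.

8.9 GiB = 9,556,302,233.6 bytes = 76,450,417,868.8 bits
2 Mbps = 2,000,000 bits/s
time = 76,450,417,868.8 / 2,000,000 = 38,225 s

38,225 seconds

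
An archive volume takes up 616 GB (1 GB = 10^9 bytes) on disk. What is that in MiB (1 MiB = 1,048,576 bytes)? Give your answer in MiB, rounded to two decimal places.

587,463.38 MiB

616 GB × 1,000,000,000 bytes/GB = 616,000,000,000 bytes
1 MiB = 1,048,576 bytes
616,000,000,000 / 1,048,576 = 587,463.38 MiB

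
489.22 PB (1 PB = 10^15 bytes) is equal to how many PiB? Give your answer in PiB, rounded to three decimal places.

434.515 PiB

489.22 PB = 489.22 × 10^15 bytes = 489,220,000,000,000,000 bytes
1 PiB = 1,125,899,906,842,624 bytes
489,220,000,000,000,000 / 1,125,899,906,842,624 = 434.515 PiB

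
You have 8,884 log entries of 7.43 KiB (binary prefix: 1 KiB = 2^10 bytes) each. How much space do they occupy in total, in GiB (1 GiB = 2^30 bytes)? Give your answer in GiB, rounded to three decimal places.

0.063 GiB

Total = 8,884 × 7.43 KiB = 66008.12 KiB
= 66008.12 × 1,024 bytes = 67,592,314.88 bytes
1 GiB = 1,073,741,824 bytes
67,592,314.88 / 1,073,741,824 = 0.063 GiB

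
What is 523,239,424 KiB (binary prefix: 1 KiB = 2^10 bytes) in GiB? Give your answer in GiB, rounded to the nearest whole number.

523,239,424 KiB = 523,239,424 × 2^10 bytes = 535,797,170,176 bytes
1 GiB = 2^30 bytes = 1,073,741,824 bytes
535,797,170,176 / 1,073,741,824 = 499 GiB

499 GiB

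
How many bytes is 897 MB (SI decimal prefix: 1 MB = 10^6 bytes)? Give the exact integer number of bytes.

897,000,000 bytes

897 × 1,000,000 = 897,000,000 bytes  (1 MB = 10^6 bytes)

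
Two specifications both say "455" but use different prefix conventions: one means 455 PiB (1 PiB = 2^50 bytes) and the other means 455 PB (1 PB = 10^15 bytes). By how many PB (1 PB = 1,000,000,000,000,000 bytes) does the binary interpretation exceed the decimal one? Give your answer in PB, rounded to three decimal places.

455 PiB = 455 × 1,125,899,906,842,624 = 512,284,457,613,393,920 bytes
455 PB = 455 × 1,000,000,000,000,000 = 455,000,000,000,000,000 bytes
difference = 57,284,457,613,393,920 bytes
57,284,457,613,393,920 / 1,000,000,000,000,000 = 57.284 PB

57.284 PB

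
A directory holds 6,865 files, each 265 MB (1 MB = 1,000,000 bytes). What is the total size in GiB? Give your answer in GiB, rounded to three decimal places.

Total = 6,865 × 265 MB = 1,819,225 MB
= 1,819,225 × 1,000,000 bytes = 1,819,225,000,000 bytes
1 GiB = 1,073,741,824 bytes
1,819,225,000,000 / 1,073,741,824 = 1,694.285 GiB

1,694.285 GiB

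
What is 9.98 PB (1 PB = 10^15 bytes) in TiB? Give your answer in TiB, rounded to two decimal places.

9.98 PB = 9.98 × 10^15 bytes = 9,980,000,000,000,000 bytes
1 TiB = 2^40 bytes = 1,099,511,627,776 bytes
9,980,000,000,000,000 / 1,099,511,627,776 = 9,076.76 TiB

9,076.76 TiB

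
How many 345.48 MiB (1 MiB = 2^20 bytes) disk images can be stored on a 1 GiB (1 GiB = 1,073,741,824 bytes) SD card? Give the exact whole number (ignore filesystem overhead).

Capacity: 1 GiB = 1,073,741,824 bytes
Per item: 345.48 MiB = 362,262,036.48 bytes
⌊1,073,741,824 / 362,262,036.48⌋ = 2

2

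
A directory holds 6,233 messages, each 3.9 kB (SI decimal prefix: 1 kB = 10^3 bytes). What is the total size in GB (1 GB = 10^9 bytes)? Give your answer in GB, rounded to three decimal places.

Total = 6,233 × 3.9 kB = 24308.7 kB
= 24308.7 × 1,000 bytes = 24,308,700 bytes
1 GB = 1,000,000,000 bytes
24,308,700 / 1,000,000,000 = 0.024 GB

0.024 GB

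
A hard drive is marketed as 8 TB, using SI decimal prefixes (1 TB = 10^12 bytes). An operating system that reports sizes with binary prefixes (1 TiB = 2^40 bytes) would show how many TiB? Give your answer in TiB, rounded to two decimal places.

7.28 TiB

8 TB × 1,000,000,000,000 bytes/TB = 8,000,000,000,000 bytes
1 TiB = 1,099,511,627,776 bytes
8,000,000,000,000 / 1,099,511,627,776 = 7.28 TiB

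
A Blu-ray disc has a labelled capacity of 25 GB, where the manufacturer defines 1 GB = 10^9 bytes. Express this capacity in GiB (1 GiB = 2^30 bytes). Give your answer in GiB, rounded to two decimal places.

25 GB = 25 × 10^9 bytes = 25,000,000,000 bytes
1 GiB = 1,073,741,824 bytes
25,000,000,000 / 1,073,741,824 = 23.28 GiB

23.28 GiB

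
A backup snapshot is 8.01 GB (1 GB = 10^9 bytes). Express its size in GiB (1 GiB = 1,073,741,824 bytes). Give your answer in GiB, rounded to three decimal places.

7.460 GiB

8.01 GB = 8.01 × 10^9 bytes = 8,010,000,000 bytes
1 GiB = 1,073,741,824 bytes
8,010,000,000 / 1,073,741,824 = 7.460 GiB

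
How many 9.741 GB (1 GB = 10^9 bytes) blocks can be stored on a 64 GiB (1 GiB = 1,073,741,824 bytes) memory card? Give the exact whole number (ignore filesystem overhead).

7

Capacity: 64 GiB = 68,719,476,736 bytes
Per item: 9.741 GB = 9,741,000,000 bytes
⌊68,719,476,736 / 9,741,000,000⌋ = 7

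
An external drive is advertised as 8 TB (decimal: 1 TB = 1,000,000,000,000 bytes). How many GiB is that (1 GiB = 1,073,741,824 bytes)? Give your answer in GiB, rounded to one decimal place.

8 TB = 8 × 10^12 bytes = 8,000,000,000,000 bytes
1 GiB = 2^30 bytes = 1,073,741,824 bytes
8,000,000,000,000 / 1,073,741,824 = 7,450.6 GiB

7,450.6 GiB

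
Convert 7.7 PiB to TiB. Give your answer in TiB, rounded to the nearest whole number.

7,885 TiB

7.7 PiB = 7.7 × 2^50 bytes = 8,669,429,282,688,204.8 bytes
1 TiB = 2^40 bytes = 1,099,511,627,776 bytes
8,669,429,282,688,204.8 / 1,099,511,627,776 = 7,885 TiB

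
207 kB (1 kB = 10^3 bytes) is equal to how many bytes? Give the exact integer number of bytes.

207 × 1,000 = 207,000 bytes  (1 kB = 10^3 bytes)

207,000 bytes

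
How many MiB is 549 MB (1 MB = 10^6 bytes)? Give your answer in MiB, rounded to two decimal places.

549 MB = 549 × 10^6 bytes = 549,000,000 bytes
1 MiB = 2^20 bytes = 1,048,576 bytes
549,000,000 / 1,048,576 = 523.57 MiB

523.57 MiB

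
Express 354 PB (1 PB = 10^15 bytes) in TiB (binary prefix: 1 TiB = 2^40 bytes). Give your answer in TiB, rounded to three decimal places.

354 PB = 354 × 10^15 bytes = 354,000,000,000,000,000 bytes
1 TiB = 2^40 bytes = 1,099,511,627,776 bytes
354,000,000,000,000,000 / 1,099,511,627,776 = 321,961.124 TiB

321,961.124 TiB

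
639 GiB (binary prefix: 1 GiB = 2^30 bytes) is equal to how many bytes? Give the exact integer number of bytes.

639 × 1,073,741,824 = 686,121,025,536 bytes  (1 GiB = 2^30 bytes)

686,121,025,536 bytes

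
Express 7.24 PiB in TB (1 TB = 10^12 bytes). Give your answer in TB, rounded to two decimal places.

8,151.52 TB

7.24 PiB = 7.24 × 2^50 bytes = 8,151,515,325,540,597.76 bytes
1 TB = 1,000,000,000,000 bytes
8,151,515,325,540,597.76 / 1,000,000,000,000 = 8,151.52 TB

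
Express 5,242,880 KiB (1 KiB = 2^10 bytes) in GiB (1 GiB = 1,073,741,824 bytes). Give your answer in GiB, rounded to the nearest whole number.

5,242,880 KiB × 1,024 bytes/KiB = 5,368,709,120 bytes
1 GiB = 2^30 bytes = 1,073,741,824 bytes
5,368,709,120 / 1,073,741,824 = 5 GiB

5 GiB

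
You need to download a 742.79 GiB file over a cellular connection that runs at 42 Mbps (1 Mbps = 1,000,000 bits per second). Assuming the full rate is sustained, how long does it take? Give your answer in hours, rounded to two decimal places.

742.79 GiB = 797,564,689,448.96 bytes = 6,380,517,515,591.68 bits
42 Mbps = 42,000,000 bits/s
time = 6,380,517,515,591.68 / 42,000,000 = 151,917.0837 s
151,917.0837 s / 3600 = 42.20 hours

42.20 hours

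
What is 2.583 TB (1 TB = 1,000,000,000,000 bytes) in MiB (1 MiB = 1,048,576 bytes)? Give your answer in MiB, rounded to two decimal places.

2.583 TB × 1,000,000,000,000 bytes/TB = 2,583,000,000,000 bytes
1 MiB = 2^20 bytes = 1,048,576 bytes
2,583,000,000,000 / 1,048,576 = 2,463,340.76 MiB

2,463,340.76 MiB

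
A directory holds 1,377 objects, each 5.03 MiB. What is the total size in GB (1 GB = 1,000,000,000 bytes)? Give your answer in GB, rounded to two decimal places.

Total = 1,377 × 5.03 MiB = 6926.31 MiB
= 6926.31 × 1,048,576 bytes = 7,262,762,434.56 bytes
1 GB = 1,000,000,000 bytes
7,262,762,434.56 / 1,000,000,000 = 7.26 GB

7.26 GB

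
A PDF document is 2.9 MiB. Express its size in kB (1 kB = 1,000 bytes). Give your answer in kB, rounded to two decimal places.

2.9 MiB = 2.9 × 2^20 bytes = 3,040,870.4 bytes
1 kB = 10^3 bytes = 1,000 bytes
3,040,870.4 / 1,000 = 3,040.87 kB

3,040.87 kB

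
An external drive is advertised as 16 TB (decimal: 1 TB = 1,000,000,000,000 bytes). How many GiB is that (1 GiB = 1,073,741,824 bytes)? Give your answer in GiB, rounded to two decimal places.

16 TB = 16 × 10^12 bytes = 16,000,000,000,000 bytes
1 GiB = 1,073,741,824 bytes
16,000,000,000,000 / 1,073,741,824 = 14,901.16 GiB

14,901.16 GiB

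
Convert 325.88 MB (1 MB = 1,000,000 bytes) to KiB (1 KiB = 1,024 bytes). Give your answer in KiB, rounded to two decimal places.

318,242.19 KiB

325.88 MB = 325.88 × 10^6 bytes = 325,880,000 bytes
1 KiB = 2^10 bytes = 1,024 bytes
325,880,000 / 1,024 = 318,242.19 KiB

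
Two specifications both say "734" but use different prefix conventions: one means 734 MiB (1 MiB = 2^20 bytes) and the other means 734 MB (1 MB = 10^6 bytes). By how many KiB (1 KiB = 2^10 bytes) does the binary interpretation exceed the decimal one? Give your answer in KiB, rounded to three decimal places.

34,819.125 KiB

734 MiB = 734 × 1,048,576 = 769,654,784 bytes
734 MB = 734 × 1,000,000 = 734,000,000 bytes
difference = 35,654,784 bytes
35,654,784 / 1,024 = 34,819.125 KiB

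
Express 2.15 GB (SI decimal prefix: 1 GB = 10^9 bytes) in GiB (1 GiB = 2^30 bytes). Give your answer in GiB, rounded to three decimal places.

2.15 GB × 1,000,000,000 bytes/GB = 2,150,000,000 bytes
1 GiB = 1,073,741,824 bytes
2,150,000,000 / 1,073,741,824 = 2.002 GiB

2.002 GiB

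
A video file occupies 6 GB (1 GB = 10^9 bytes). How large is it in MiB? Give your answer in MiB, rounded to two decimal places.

6 GB = 6 × 10^9 bytes = 6,000,000,000 bytes
1 MiB = 2^20 bytes = 1,048,576 bytes
6,000,000,000 / 1,048,576 = 5,722.05 MiB

5,722.05 MiB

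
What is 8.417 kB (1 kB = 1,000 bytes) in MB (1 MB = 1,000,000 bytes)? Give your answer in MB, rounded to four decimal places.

0.0084 MB

8.417 kB × 1,000 bytes/kB = 8,417 bytes
1 MB = 10^6 bytes = 1,000,000 bytes
8,417 / 1,000,000 = 0.0084 MB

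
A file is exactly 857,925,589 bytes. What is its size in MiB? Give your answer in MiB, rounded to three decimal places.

818.182 MiB

857,925,589 bytes given.
1 MiB = 2^20 bytes = 1,048,576 bytes
857,925,589 / 1,048,576 = 818.182 MiB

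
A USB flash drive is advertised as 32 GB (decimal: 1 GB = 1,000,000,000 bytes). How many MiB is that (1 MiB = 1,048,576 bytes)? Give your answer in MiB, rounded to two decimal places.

32 GB = 32 × 10^9 bytes = 32,000,000,000 bytes
1 MiB = 2^20 bytes = 1,048,576 bytes
32,000,000,000 / 1,048,576 = 30,517.58 MiB

30,517.58 MiB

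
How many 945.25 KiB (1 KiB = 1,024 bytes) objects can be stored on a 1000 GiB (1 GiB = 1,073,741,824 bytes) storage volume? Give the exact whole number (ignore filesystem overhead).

Capacity: 1000 GiB = 1,073,741,824,000 bytes
Per item: 945.25 KiB = 967,936 bytes
⌊1,073,741,824,000 / 967,936⌋ = 1,109,310

1,109,310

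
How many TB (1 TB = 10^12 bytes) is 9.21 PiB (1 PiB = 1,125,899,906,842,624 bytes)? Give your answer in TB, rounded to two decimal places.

9.21 PiB = 9.21 × 2^50 bytes = 10,369,538,142,020,567.04 bytes
1 TB = 10^12 bytes = 1,000,000,000,000 bytes
10,369,538,142,020,567.04 / 1,000,000,000,000 = 10,369.54 TB

10,369.54 TB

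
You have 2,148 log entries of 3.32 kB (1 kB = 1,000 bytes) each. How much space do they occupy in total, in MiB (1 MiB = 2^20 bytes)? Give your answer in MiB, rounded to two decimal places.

6.80 MiB

Total = 2,148 × 3.32 kB = 7131.36 kB
= 7131.36 × 1,000 bytes = 7,131,360 bytes
1 MiB = 1,048,576 bytes
7,131,360 / 1,048,576 = 6.80 MiB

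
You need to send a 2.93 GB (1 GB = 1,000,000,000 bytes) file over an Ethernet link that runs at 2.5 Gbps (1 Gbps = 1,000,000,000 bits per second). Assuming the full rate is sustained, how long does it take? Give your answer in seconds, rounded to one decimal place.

9.4 seconds

2.93 GB = 2,930,000,000 bytes = 23,440,000,000 bits
2.5 Gbps = 2,500,000,000 bits/s
time = 23,440,000,000 / 2,500,000,000 = 9.4 s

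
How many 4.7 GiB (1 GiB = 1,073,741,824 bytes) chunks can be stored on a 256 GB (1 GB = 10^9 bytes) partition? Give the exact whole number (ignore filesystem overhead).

Capacity: 256 GB = 256,000,000,000 bytes
Per item: 4.7 GiB = 5,046,586,572.8 bytes
⌊256,000,000,000 / 5,046,586,572.8⌋ = 50

50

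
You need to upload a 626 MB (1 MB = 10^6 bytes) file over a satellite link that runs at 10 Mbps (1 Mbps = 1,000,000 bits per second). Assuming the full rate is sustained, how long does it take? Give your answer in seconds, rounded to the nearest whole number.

501 seconds

626 MB = 626,000,000 bytes = 5,008,000,000 bits
10 Mbps = 10,000,000 bits/s
time = 5,008,000,000 / 10,000,000 = 501 s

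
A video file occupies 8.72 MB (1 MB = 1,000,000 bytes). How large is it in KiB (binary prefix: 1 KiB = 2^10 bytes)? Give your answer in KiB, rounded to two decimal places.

8.72 MB = 8.72 × 10^6 bytes = 8,720,000 bytes
1 KiB = 1,024 bytes
8,720,000 / 1,024 = 8,515.63 KiB

8,515.63 KiB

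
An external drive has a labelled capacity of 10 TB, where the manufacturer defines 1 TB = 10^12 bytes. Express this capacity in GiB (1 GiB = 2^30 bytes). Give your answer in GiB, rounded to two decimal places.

10 TB × 1,000,000,000,000 bytes/TB = 10,000,000,000,000 bytes
1 GiB = 2^30 bytes = 1,073,741,824 bytes
10,000,000,000,000 / 1,073,741,824 = 9,313.23 GiB

9,313.23 GiB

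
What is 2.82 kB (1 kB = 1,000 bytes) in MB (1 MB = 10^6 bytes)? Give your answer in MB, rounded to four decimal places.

0.0028 MB

2.82 kB = 2.82 × 10^3 bytes = 2,820 bytes
1 MB = 1,000,000 bytes
2,820 / 1,000,000 = 0.0028 MB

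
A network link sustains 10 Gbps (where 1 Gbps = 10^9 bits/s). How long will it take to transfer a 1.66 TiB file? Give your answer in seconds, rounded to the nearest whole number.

1.66 TiB = 1,825,189,302,108.16 bytes = 14,601,514,416,865.28 bits
10 Gbps = 10,000,000,000 bits/s
time = 14,601,514,416,865.28 / 10,000,000,000 = 1,460 s

1,460 seconds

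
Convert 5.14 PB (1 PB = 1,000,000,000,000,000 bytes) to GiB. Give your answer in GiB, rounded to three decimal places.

5.14 PB = 5.14 × 10^15 bytes = 5,140,000,000,000,000 bytes
1 GiB = 1,073,741,824 bytes
5,140,000,000,000,000 / 1,073,741,824 = 4,786,998.034 GiB

4,786,998.034 GiB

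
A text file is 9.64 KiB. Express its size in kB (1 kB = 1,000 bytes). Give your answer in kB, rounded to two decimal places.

9.87 kB

9.64 KiB = 9.64 × 2^10 bytes = 9,871.36 bytes
1 kB = 1,000 bytes
9,871.36 / 1,000 = 9.87 kB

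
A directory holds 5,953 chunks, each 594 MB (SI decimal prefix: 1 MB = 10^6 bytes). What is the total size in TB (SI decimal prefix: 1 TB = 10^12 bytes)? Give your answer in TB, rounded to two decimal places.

Total = 5,953 × 594 MB = 3,536,082 MB
= 3,536,082 × 1,000,000 bytes = 3,536,082,000,000 bytes
1 TB = 1,000,000,000,000 bytes
3,536,082,000,000 / 1,000,000,000,000 = 3.54 TB

3.54 TB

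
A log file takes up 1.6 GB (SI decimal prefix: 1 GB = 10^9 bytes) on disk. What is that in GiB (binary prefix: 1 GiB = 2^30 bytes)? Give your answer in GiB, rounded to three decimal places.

1.6 GB × 1,000,000,000 bytes/GB = 1,600,000,000 bytes
1 GiB = 2^30 bytes = 1,073,741,824 bytes
1,600,000,000 / 1,073,741,824 = 1.490 GiB

1.490 GiB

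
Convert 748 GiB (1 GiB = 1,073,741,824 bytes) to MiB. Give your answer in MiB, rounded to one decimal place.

748 GiB = 748 × 2^30 bytes = 803,158,884,352 bytes
1 MiB = 2^20 bytes = 1,048,576 bytes
803,158,884,352 / 1,048,576 = 765,952.0 MiB

765,952.0 MiB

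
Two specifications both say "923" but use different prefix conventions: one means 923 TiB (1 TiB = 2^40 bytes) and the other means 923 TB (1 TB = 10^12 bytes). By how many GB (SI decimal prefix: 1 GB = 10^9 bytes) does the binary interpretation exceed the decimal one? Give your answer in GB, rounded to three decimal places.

923 TiB = 923 × 1,099,511,627,776 = 1,014,849,232,437,248 bytes
923 TB = 923 × 1,000,000,000,000 = 923,000,000,000,000 bytes
difference = 91,849,232,437,248 bytes
91,849,232,437,248 / 1,000,000,000 = 91,849.232 GB

91,849.232 GB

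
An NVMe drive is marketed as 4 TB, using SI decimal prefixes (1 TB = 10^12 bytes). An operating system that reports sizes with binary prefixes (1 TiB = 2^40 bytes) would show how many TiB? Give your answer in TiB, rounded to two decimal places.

4 TB = 4 × 10^12 bytes = 4,000,000,000,000 bytes
1 TiB = 2^40 bytes = 1,099,511,627,776 bytes
4,000,000,000,000 / 1,099,511,627,776 = 3.64 TiB

3.64 TiB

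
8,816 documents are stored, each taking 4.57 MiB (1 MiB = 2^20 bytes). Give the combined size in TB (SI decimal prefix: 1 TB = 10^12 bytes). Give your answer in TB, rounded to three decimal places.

0.042 TB

Total = 8,816 × 4.57 MiB = 40289.12 MiB
= 40289.12 × 1,048,576 bytes = 42,246,204,293.12 bytes
1 TB = 1,000,000,000,000 bytes
42,246,204,293.12 / 1,000,000,000,000 = 0.042 TB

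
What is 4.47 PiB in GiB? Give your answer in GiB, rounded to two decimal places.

4,687,134.72 GiB

4.47 PiB = 4.47 × 2^50 bytes = 5,032,772,583,586,529.28 bytes
1 GiB = 2^30 bytes = 1,073,741,824 bytes
5,032,772,583,586,529.28 / 1,073,741,824 = 4,687,134.72 GiB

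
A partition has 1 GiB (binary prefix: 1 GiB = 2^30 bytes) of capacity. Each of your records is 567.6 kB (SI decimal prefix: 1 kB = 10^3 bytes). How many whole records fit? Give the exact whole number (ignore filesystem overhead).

1,891

Capacity: 1 GiB = 1,073,741,824 bytes
Per item: 567.6 kB = 567,600 bytes
⌊1,073,741,824 / 567,600⌋ = 1,891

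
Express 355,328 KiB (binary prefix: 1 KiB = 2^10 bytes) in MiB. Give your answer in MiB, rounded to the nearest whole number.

347 MiB

355,328 KiB × 1,024 bytes/KiB = 363,855,872 bytes
1 MiB = 2^20 bytes = 1,048,576 bytes
363,855,872 / 1,048,576 = 347 MiB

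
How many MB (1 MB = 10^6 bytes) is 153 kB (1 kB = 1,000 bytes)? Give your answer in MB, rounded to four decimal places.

153 kB = 153 × 10^3 bytes = 153,000 bytes
1 MB = 10^6 bytes = 1,000,000 bytes
153,000 / 1,000,000 = 0.1530 MB

0.1530 MB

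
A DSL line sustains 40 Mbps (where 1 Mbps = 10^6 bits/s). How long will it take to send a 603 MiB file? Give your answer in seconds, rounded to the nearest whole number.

126 seconds

603 MiB = 632,291,328 bytes = 5,058,330,624 bits
40 Mbps = 40,000,000 bits/s
time = 5,058,330,624 / 40,000,000 = 126 s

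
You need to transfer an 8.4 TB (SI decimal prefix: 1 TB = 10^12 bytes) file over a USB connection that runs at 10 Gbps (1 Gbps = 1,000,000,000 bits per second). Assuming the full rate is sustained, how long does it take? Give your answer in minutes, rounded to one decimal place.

112.0 minutes

8.4 TB = 8,400,000,000,000 bytes = 67,200,000,000,000 bits
10 Gbps = 10,000,000,000 bits/s
time = 67,200,000,000,000 / 10,000,000,000 = 6,720.00 s
6,720.00 s / 60 = 112.0 minutes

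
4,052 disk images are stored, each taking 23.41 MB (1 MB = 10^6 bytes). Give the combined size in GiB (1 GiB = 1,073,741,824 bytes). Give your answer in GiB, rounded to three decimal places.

Total = 4,052 × 23.41 MB = 94857.32 MB
= 94857.32 × 1,000,000 bytes = 94,857,320,000 bytes
1 GiB = 1,073,741,824 bytes
94,857,320,000 / 1,073,741,824 = 88.343 GiB

88.343 GiB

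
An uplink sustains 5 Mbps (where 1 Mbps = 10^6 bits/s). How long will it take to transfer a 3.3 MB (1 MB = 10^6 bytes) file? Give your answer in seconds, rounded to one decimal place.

5.3 seconds

3.3 MB = 3,300,000 bytes = 26,400,000 bits
5 Mbps = 5,000,000 bits/s
time = 26,400,000 / 5,000,000 = 5.3 s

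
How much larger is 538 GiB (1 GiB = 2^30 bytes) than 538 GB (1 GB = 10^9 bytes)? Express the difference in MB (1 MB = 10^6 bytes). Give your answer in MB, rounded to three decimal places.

538 GiB = 538 × 1,073,741,824 = 577,673,101,312 bytes
538 GB = 538 × 1,000,000,000 = 538,000,000,000 bytes
difference = 39,673,101,312 bytes
39,673,101,312 / 1,000,000 = 39,673.101 MB

39,673.101 MB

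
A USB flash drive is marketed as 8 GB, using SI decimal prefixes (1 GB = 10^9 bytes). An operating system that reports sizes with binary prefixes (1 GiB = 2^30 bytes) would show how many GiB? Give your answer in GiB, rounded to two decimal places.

8 GB = 8 × 10^9 bytes = 8,000,000,000 bytes
1 GiB = 2^30 bytes = 1,073,741,824 bytes
8,000,000,000 / 1,073,741,824 = 7.45 GiB

7.45 GiB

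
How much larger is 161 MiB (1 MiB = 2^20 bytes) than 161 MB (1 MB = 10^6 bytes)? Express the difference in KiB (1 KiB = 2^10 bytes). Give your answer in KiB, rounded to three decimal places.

161 MiB = 161 × 1,048,576 = 168,820,736 bytes
161 MB = 161 × 1,000,000 = 161,000,000 bytes
difference = 7,820,736 bytes
7,820,736 / 1,024 = 7,637.438 KiB

7,637.438 KiB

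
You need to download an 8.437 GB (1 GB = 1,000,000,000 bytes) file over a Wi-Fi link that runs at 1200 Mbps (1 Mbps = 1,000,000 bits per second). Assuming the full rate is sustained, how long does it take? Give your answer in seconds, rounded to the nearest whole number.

56 seconds

8.437 GB = 8,437,000,000 bytes = 67,496,000,000 bits
1200 Mbps = 1,200,000,000 bits/s
time = 67,496,000,000 / 1,200,000,000 = 56 s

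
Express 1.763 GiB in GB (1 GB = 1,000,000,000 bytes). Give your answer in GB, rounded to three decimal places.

1.893 GB

1.763 GiB = 1.763 × 2^30 bytes = 1,893,006,835.712 bytes
1 GB = 1,000,000,000 bytes
1,893,006,835.712 / 1,000,000,000 = 1.893 GB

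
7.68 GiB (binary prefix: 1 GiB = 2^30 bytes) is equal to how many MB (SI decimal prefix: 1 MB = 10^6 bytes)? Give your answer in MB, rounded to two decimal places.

7.68 GiB × 1,073,741,824 bytes/GiB = 8,246,337,208.32 bytes
1 MB = 10^6 bytes = 1,000,000 bytes
8,246,337,208.32 / 1,000,000 = 8,246.34 MB

8,246.34 MB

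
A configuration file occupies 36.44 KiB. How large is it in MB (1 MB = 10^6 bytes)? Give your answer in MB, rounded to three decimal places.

36.44 KiB = 36.44 × 2^10 bytes = 37,314.56 bytes
1 MB = 1,000,000 bytes
37,314.56 / 1,000,000 = 0.037 MB

0.037 MB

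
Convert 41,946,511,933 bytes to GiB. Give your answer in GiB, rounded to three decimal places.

39.066 GiB

41,946,511,933 bytes given.
1 GiB = 1,073,741,824 bytes
41,946,511,933 / 1,073,741,824 = 39.066 GiB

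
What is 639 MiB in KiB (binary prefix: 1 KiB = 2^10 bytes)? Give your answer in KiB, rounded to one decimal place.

654,336.0 KiB

639 MiB × 1,048,576 bytes/MiB = 670,040,064 bytes
1 KiB = 1,024 bytes
670,040,064 / 1,024 = 654,336.0 KiB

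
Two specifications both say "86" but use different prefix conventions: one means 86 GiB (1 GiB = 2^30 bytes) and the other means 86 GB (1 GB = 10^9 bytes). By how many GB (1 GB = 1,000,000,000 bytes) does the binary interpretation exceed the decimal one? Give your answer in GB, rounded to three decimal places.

86 GiB = 86 × 1,073,741,824 = 92,341,796,864 bytes
86 GB = 86 × 1,000,000,000 = 86,000,000,000 bytes
difference = 6,341,796,864 bytes
6,341,796,864 / 1,000,000,000 = 6.342 GB

6.342 GB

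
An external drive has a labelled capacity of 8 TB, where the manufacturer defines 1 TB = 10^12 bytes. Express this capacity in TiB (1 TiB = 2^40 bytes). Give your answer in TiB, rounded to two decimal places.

8 TB × 1,000,000,000,000 bytes/TB = 8,000,000,000,000 bytes
1 TiB = 2^40 bytes = 1,099,511,627,776 bytes
8,000,000,000,000 / 1,099,511,627,776 = 7.28 TiB

7.28 TiB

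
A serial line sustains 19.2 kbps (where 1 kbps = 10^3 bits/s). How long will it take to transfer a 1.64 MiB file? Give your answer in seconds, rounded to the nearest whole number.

1.64 MiB = 1,719,664.64 bytes = 13,757,317.12 bits
19.2 kbps = 19,200 bits/s
time = 13,757,317.12 / 19,200 = 717 s

717 seconds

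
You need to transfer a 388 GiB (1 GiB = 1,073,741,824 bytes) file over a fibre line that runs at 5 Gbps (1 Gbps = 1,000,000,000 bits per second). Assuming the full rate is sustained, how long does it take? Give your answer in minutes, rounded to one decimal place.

388 GiB = 416,611,827,712 bytes = 3,332,894,621,696 bits
5 Gbps = 5,000,000,000 bits/s
time = 3,332,894,621,696 / 5,000,000,000 = 666.58 s
666.58 s / 60 = 11.1 minutes

11.1 minutes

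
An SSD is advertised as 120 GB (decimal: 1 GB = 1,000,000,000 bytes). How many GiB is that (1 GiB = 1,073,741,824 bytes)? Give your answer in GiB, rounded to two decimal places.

120 GB × 1,000,000,000 bytes/GB = 120,000,000,000 bytes
1 GiB = 1,073,741,824 bytes
120,000,000,000 / 1,073,741,824 = 111.76 GiB

111.76 GiB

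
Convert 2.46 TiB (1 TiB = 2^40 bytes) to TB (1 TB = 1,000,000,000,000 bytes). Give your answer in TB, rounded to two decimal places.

2.46 TiB = 2.46 × 2^40 bytes = 2,704,798,604,328.96 bytes
1 TB = 10^12 bytes = 1,000,000,000,000 bytes
2,704,798,604,328.96 / 1,000,000,000,000 = 2.70 TB

2.70 TB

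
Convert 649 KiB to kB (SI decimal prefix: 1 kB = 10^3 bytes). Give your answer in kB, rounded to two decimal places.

664.58 kB

649 KiB = 649 × 2^10 bytes = 664,576 bytes
1 kB = 10^3 bytes = 1,000 bytes
664,576 / 1,000 = 664.58 kB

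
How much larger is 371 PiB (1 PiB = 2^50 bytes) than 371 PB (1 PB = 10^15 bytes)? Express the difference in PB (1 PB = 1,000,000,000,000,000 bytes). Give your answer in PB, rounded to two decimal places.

46.71 PB

371 PiB = 371 × 1,125,899,906,842,624 = 417,708,865,438,613,504 bytes
371 PB = 371 × 1,000,000,000,000,000 = 371,000,000,000,000,000 bytes
difference = 46,708,865,438,613,504 bytes
46,708,865,438,613,504 / 1,000,000,000,000,000 = 46.71 PB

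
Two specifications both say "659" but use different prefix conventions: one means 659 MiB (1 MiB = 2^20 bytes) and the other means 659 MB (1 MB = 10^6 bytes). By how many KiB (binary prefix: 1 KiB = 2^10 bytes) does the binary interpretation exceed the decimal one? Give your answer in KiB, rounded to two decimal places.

31,261.31 KiB

659 MiB = 659 × 1,048,576 = 691,011,584 bytes
659 MB = 659 × 1,000,000 = 659,000,000 bytes
difference = 32,011,584 bytes
32,011,584 / 1,024 = 31,261.31 KiB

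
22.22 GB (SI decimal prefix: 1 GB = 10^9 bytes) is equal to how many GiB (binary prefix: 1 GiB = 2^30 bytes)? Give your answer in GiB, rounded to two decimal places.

20.69 GiB

22.22 GB × 1,000,000,000 bytes/GB = 22,220,000,000 bytes
1 GiB = 2^30 bytes = 1,073,741,824 bytes
22,220,000,000 / 1,073,741,824 = 20.69 GiB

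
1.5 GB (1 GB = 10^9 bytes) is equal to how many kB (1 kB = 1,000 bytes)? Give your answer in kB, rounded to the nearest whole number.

1.5 GB × 1,000,000,000 bytes/GB = 1,500,000,000 bytes
1 kB = 10^3 bytes = 1,000 bytes
1,500,000,000 / 1,000 = 1,500,000 kB

1,500,000 kB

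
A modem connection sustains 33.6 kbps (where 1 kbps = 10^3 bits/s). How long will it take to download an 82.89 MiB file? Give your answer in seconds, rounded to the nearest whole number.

20,694 seconds

82.89 MiB = 86,916,464.64 bytes = 695,331,717.12 bits
33.6 kbps = 33,600 bits/s
time = 695,331,717.12 / 33,600 = 20,694 s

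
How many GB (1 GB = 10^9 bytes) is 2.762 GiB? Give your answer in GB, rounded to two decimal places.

2.97 GB

2.762 GiB = 2.762 × 2^30 bytes = 2,965,674,917.888 bytes
1 GB = 1,000,000,000 bytes
2,965,674,917.888 / 1,000,000,000 = 2.97 GB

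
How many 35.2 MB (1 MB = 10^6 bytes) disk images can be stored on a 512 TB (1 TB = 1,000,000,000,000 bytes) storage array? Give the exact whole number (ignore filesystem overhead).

Capacity: 512 TB = 512,000,000,000,000 bytes
Per item: 35.2 MB = 35,200,000 bytes
⌊512,000,000,000,000 / 35,200,000⌋ = 14,545,454

14,545,454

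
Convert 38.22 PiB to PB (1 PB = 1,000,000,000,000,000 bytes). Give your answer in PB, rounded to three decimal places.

38.22 PiB = 38.22 × 2^50 bytes = 43,031,894,439,525,089.28 bytes
1 PB = 1,000,000,000,000,000 bytes
43,031,894,439,525,089.28 / 1,000,000,000,000,000 = 43.032 PB

43.032 PB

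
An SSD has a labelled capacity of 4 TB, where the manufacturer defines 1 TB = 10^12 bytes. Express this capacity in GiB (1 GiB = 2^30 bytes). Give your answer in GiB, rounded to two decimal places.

3,725.29 GiB

4 TB = 4 × 10^12 bytes = 4,000,000,000,000 bytes
1 GiB = 2^30 bytes = 1,073,741,824 bytes
4,000,000,000,000 / 1,073,741,824 = 3,725.29 GiB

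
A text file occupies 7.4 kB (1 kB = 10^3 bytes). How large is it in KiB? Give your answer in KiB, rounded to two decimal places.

7.23 KiB

7.4 kB × 1,000 bytes/kB = 7,400 bytes
1 KiB = 2^10 bytes = 1,024 bytes
7,400 / 1,024 = 7.23 KiB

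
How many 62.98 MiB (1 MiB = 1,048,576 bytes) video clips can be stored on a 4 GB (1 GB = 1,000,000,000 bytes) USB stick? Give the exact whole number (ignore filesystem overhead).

Capacity: 4 GB = 4,000,000,000 bytes
Per item: 62.98 MiB = 66,039,316.48 bytes
⌊4,000,000,000 / 66,039,316.48⌋ = 60

60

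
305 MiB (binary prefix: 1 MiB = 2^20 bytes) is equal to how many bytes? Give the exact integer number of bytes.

319,815,680 bytes

305 × 1,048,576 = 319,815,680 bytes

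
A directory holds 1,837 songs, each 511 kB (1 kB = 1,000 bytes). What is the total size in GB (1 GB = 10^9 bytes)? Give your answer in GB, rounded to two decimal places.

Total = 1,837 × 511 kB = 938,707 kB
= 938,707 × 1,000 bytes = 938,707,000 bytes
1 GB = 1,000,000,000 bytes
938,707,000 / 1,000,000,000 = 0.94 GB

0.94 GB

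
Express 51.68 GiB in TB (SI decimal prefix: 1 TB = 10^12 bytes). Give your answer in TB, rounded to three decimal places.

51.68 GiB = 51.68 × 2^30 bytes = 55,490,977,464.32 bytes
1 TB = 10^12 bytes = 1,000,000,000,000 bytes
55,490,977,464.32 / 1,000,000,000,000 = 0.055 TB

0.055 TB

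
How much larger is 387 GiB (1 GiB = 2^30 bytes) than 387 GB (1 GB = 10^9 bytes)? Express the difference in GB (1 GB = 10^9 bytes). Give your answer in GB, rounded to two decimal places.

28.54 GB

387 GiB = 387 × 1,073,741,824 = 415,538,085,888 bytes
387 GB = 387 × 1,000,000,000 = 387,000,000,000 bytes
difference = 28,538,085,888 bytes
28,538,085,888 / 1,000,000,000 = 28.54 GB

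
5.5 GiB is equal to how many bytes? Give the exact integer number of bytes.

5,905,580,032 bytes

5.5 × 1,073,741,824 = 5,905,580,032 bytes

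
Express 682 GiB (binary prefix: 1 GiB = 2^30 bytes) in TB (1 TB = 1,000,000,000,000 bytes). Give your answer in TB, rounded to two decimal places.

682 GiB = 682 × 2^30 bytes = 732,291,923,968 bytes
1 TB = 10^12 bytes = 1,000,000,000,000 bytes
732,291,923,968 / 1,000,000,000,000 = 0.73 TB

0.73 TB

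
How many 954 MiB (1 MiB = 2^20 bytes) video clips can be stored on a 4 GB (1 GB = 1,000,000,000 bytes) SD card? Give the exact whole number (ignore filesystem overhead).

Capacity: 4 GB = 4,000,000,000 bytes
Per item: 954 MiB = 1,000,341,504 bytes
⌊4,000,000,000 / 1,000,341,504⌋ = 3

3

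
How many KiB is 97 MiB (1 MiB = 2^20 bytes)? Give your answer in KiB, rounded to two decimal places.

97 MiB × 1,048,576 bytes/MiB = 101,711,872 bytes
1 KiB = 2^10 bytes = 1,024 bytes
101,711,872 / 1,024 = 99,328.00 KiB

99,328.00 KiB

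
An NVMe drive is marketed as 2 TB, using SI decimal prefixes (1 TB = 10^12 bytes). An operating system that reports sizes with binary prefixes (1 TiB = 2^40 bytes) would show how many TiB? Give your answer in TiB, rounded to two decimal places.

1.82 TiB

2 TB × 1,000,000,000,000 bytes/TB = 2,000,000,000,000 bytes
1 TiB = 1,099,511,627,776 bytes
2,000,000,000,000 / 1,099,511,627,776 = 1.82 TiB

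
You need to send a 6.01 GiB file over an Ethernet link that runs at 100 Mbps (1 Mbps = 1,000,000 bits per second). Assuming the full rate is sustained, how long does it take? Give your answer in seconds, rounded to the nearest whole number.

516 seconds

6.01 GiB = 6,453,188,362.24 bytes = 51,625,506,897.92 bits
100 Mbps = 100,000,000 bits/s
time = 51,625,506,897.92 / 100,000,000 = 516 s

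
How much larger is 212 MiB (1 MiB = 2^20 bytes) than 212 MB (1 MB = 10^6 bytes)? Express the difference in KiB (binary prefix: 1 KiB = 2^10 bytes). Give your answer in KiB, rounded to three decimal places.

10,056.750 KiB

212 MiB = 212 × 1,048,576 = 222,298,112 bytes
212 MB = 212 × 1,000,000 = 212,000,000 bytes
difference = 10,298,112 bytes
10,298,112 / 1,024 = 10,056.750 KiB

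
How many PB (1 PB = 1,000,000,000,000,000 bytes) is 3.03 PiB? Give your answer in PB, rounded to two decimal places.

3.03 PiB × 1,125,899,906,842,624 bytes/PiB = 3,411,476,717,733,150.72 bytes
1 PB = 10^15 bytes = 1,000,000,000,000,000 bytes
3,411,476,717,733,150.72 / 1,000,000,000,000,000 = 3.41 PB

3.41 PB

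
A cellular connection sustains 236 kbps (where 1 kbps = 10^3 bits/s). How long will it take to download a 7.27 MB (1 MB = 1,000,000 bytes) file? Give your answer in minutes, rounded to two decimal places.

7.27 MB = 7,270,000 bytes = 58,160,000 bits
236 kbps = 236,000 bits/s
time = 58,160,000 / 236,000 = 246.441 s
246.441 s / 60 = 4.11 minutes

4.11 minutes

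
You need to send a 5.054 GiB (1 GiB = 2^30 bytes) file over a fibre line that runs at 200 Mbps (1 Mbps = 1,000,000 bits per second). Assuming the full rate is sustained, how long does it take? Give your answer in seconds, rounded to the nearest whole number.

217 seconds

5.054 GiB = 5,426,691,178.496 bytes = 43,413,529,427.968 bits
200 Mbps = 200,000,000 bits/s
time = 43,413,529,427.968 / 200,000,000 = 217 s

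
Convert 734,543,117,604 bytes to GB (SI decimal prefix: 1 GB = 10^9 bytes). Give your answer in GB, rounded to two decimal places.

734.54 GB

734,543,117,604 bytes given.
1 GB = 10^9 bytes = 1,000,000,000 bytes
734,543,117,604 / 1,000,000,000 = 734.54 GB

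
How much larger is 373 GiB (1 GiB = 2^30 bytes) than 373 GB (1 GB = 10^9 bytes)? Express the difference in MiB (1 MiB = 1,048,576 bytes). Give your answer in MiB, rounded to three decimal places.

373 GiB = 373 × 1,073,741,824 = 400,505,700,352 bytes
373 GB = 373 × 1,000,000,000 = 373,000,000,000 bytes
difference = 27,505,700,352 bytes
27,505,700,352 / 1,048,576 = 26,231.480 MiB

26,231.480 MiB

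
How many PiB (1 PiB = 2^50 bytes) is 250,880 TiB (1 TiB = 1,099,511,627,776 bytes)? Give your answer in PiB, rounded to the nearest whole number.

245 PiB

250,880 TiB × 1,099,511,627,776 bytes/TiB = 275,845,477,176,442,880 bytes
1 PiB = 1,125,899,906,842,624 bytes
275,845,477,176,442,880 / 1,125,899,906,842,624 = 245 PiB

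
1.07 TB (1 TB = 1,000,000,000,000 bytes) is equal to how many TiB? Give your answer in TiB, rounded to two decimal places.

0.97 TiB

1.07 TB = 1.07 × 10^12 bytes = 1,070,000,000,000 bytes
1 TiB = 2^40 bytes = 1,099,511,627,776 bytes
1,070,000,000,000 / 1,099,511,627,776 = 0.97 TiB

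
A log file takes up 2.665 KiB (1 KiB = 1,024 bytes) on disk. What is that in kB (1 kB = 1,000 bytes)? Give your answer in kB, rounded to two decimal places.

2.73 kB

2.665 KiB × 1,024 bytes/KiB = 2,728.96 bytes
1 kB = 10^3 bytes = 1,000 bytes
2,728.96 / 1,000 = 2.73 kB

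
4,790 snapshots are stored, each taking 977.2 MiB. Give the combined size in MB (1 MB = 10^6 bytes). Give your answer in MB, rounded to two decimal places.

Total = 4,790 × 977.2 MiB = 4,680,788 MiB
= 4,680,788 × 1,048,576 bytes = 4,908,161,957,888 bytes
1 MB = 1,000,000 bytes
4,908,161,957,888 / 1,000,000 = 4,908,161.96 MB

4,908,161.96 MB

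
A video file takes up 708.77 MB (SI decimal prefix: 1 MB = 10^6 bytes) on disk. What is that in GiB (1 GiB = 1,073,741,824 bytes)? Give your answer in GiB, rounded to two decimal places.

708.77 MB × 1,000,000 bytes/MB = 708,770,000 bytes
1 GiB = 2^30 bytes = 1,073,741,824 bytes
708,770,000 / 1,073,741,824 = 0.66 GiB

0.66 GiB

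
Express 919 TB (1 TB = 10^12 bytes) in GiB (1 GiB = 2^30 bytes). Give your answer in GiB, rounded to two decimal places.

919 TB = 919 × 10^12 bytes = 919,000,000,000,000 bytes
1 GiB = 1,073,741,824 bytes
919,000,000,000,000 / 1,073,741,824 = 855,885.45 GiB

855,885.45 GiB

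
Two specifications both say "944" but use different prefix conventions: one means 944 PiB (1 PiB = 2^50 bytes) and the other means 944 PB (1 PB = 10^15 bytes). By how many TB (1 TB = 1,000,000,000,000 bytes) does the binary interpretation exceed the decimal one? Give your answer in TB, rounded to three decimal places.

944 PiB = 944 × 1,125,899,906,842,624 = 1,062,849,512,059,437,056 bytes
944 PB = 944 × 1,000,000,000,000,000 = 944,000,000,000,000,000 bytes
difference = 118,849,512,059,437,056 bytes
118,849,512,059,437,056 / 1,000,000,000,000 = 118,849.512 TB

118,849.512 TB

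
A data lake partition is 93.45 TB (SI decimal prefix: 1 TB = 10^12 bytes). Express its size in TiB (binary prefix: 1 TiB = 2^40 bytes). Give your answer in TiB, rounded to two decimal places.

84.99 TiB

93.45 TB = 93.45 × 10^12 bytes = 93,450,000,000,000 bytes
1 TiB = 1,099,511,627,776 bytes
93,450,000,000,000 / 1,099,511,627,776 = 84.99 TiB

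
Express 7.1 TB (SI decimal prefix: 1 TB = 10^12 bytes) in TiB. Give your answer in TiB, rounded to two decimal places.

6.46 TiB

7.1 TB = 7.1 × 10^12 bytes = 7,100,000,000,000 bytes
1 TiB = 1,099,511,627,776 bytes
7,100,000,000,000 / 1,099,511,627,776 = 6.46 TiB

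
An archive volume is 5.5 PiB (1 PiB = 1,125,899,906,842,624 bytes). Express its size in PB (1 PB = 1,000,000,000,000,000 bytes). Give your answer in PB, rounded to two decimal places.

6.19 PB

5.5 PiB × 1,125,899,906,842,624 bytes/PiB = 6,192,449,487,634,432 bytes
1 PB = 1,000,000,000,000,000 bytes
6,192,449,487,634,432 / 1,000,000,000,000,000 = 6.19 PB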